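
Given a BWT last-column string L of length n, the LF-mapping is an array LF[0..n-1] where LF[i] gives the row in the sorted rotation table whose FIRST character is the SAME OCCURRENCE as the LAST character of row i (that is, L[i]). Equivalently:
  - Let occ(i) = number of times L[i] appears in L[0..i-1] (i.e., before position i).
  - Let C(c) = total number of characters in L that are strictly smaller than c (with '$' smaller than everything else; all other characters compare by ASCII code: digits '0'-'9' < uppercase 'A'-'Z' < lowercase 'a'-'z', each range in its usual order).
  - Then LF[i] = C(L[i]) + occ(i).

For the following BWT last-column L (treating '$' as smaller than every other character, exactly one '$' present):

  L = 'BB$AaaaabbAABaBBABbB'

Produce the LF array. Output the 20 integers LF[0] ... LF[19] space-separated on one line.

Answer: 5 6 0 1 12 13 14 15 17 18 2 3 7 16 8 9 4 10 19 11

Derivation:
Char counts: '$':1, 'A':4, 'B':7, 'a':5, 'b':3
C (first-col start): C('$')=0, C('A')=1, C('B')=5, C('a')=12, C('b')=17
L[0]='B': occ=0, LF[0]=C('B')+0=5+0=5
L[1]='B': occ=1, LF[1]=C('B')+1=5+1=6
L[2]='$': occ=0, LF[2]=C('$')+0=0+0=0
L[3]='A': occ=0, LF[3]=C('A')+0=1+0=1
L[4]='a': occ=0, LF[4]=C('a')+0=12+0=12
L[5]='a': occ=1, LF[5]=C('a')+1=12+1=13
L[6]='a': occ=2, LF[6]=C('a')+2=12+2=14
L[7]='a': occ=3, LF[7]=C('a')+3=12+3=15
L[8]='b': occ=0, LF[8]=C('b')+0=17+0=17
L[9]='b': occ=1, LF[9]=C('b')+1=17+1=18
L[10]='A': occ=1, LF[10]=C('A')+1=1+1=2
L[11]='A': occ=2, LF[11]=C('A')+2=1+2=3
L[12]='B': occ=2, LF[12]=C('B')+2=5+2=7
L[13]='a': occ=4, LF[13]=C('a')+4=12+4=16
L[14]='B': occ=3, LF[14]=C('B')+3=5+3=8
L[15]='B': occ=4, LF[15]=C('B')+4=5+4=9
L[16]='A': occ=3, LF[16]=C('A')+3=1+3=4
L[17]='B': occ=5, LF[17]=C('B')+5=5+5=10
L[18]='b': occ=2, LF[18]=C('b')+2=17+2=19
L[19]='B': occ=6, LF[19]=C('B')+6=5+6=11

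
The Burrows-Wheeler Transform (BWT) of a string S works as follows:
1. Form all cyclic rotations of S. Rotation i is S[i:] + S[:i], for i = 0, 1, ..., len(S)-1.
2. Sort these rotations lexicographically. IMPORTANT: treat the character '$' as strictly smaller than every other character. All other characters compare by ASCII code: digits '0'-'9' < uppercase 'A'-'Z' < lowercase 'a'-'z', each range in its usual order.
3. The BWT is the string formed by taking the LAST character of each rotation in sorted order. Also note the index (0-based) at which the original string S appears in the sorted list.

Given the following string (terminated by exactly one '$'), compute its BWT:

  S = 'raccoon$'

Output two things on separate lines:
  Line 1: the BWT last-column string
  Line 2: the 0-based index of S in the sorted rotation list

All 8 rotations (rotation i = S[i:]+S[:i]):
  rot[0] = raccoon$
  rot[1] = accoon$r
  rot[2] = ccoon$ra
  rot[3] = coon$rac
  rot[4] = oon$racc
  rot[5] = on$racco
  rot[6] = n$raccoo
  rot[7] = $raccoon
Sorted (with $ < everything):
  sorted[0] = $raccoon  (last char: 'n')
  sorted[1] = accoon$r  (last char: 'r')
  sorted[2] = ccoon$ra  (last char: 'a')
  sorted[3] = coon$rac  (last char: 'c')
  sorted[4] = n$raccoo  (last char: 'o')
  sorted[5] = on$racco  (last char: 'o')
  sorted[6] = oon$racc  (last char: 'c')
  sorted[7] = raccoon$  (last char: '$')
Last column: nracooc$
Original string S is at sorted index 7

Answer: nracooc$
7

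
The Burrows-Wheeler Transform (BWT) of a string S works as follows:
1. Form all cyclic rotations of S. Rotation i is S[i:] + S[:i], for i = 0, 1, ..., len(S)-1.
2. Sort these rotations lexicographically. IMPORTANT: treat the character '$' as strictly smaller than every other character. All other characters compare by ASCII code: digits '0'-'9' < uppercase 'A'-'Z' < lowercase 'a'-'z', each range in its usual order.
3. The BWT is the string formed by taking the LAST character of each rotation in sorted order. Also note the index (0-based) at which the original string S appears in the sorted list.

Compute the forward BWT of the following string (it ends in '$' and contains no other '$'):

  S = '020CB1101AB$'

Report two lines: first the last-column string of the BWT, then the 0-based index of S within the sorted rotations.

Answer: B1$21B001AC0
2

Derivation:
All 12 rotations (rotation i = S[i:]+S[:i]):
  rot[0] = 020CB1101AB$
  rot[1] = 20CB1101AB$0
  rot[2] = 0CB1101AB$02
  rot[3] = CB1101AB$020
  rot[4] = B1101AB$020C
  rot[5] = 1101AB$020CB
  rot[6] = 101AB$020CB1
  rot[7] = 01AB$020CB11
  rot[8] = 1AB$020CB110
  rot[9] = AB$020CB1101
  rot[10] = B$020CB1101A
  rot[11] = $020CB1101AB
Sorted (with $ < everything):
  sorted[0] = $020CB1101AB  (last char: 'B')
  sorted[1] = 01AB$020CB11  (last char: '1')
  sorted[2] = 020CB1101AB$  (last char: '$')
  sorted[3] = 0CB1101AB$02  (last char: '2')
  sorted[4] = 101AB$020CB1  (last char: '1')
  sorted[5] = 1101AB$020CB  (last char: 'B')
  sorted[6] = 1AB$020CB110  (last char: '0')
  sorted[7] = 20CB1101AB$0  (last char: '0')
  sorted[8] = AB$020CB1101  (last char: '1')
  sorted[9] = B$020CB1101A  (last char: 'A')
  sorted[10] = B1101AB$020C  (last char: 'C')
  sorted[11] = CB1101AB$020  (last char: '0')
Last column: B1$21B001AC0
Original string S is at sorted index 2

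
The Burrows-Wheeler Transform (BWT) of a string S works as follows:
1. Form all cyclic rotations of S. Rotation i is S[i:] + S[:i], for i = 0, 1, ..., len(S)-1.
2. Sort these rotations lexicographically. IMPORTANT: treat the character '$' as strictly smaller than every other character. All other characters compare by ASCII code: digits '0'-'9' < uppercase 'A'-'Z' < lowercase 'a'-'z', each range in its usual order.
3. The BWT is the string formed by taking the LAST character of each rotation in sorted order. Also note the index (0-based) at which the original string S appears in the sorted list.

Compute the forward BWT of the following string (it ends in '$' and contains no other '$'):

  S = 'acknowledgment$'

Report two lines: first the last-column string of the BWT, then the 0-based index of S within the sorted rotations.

Answer: t$aelmdcwgkenno
1

Derivation:
All 15 rotations (rotation i = S[i:]+S[:i]):
  rot[0] = acknowledgment$
  rot[1] = cknowledgment$a
  rot[2] = knowledgment$ac
  rot[3] = nowledgment$ack
  rot[4] = owledgment$ackn
  rot[5] = wledgment$ackno
  rot[6] = ledgment$acknow
  rot[7] = edgment$acknowl
  rot[8] = dgment$acknowle
  rot[9] = gment$acknowled
  rot[10] = ment$acknowledg
  rot[11] = ent$acknowledgm
  rot[12] = nt$acknowledgme
  rot[13] = t$acknowledgmen
  rot[14] = $acknowledgment
Sorted (with $ < everything):
  sorted[0] = $acknowledgment  (last char: 't')
  sorted[1] = acknowledgment$  (last char: '$')
  sorted[2] = cknowledgment$a  (last char: 'a')
  sorted[3] = dgment$acknowle  (last char: 'e')
  sorted[4] = edgment$acknowl  (last char: 'l')
  sorted[5] = ent$acknowledgm  (last char: 'm')
  sorted[6] = gment$acknowled  (last char: 'd')
  sorted[7] = knowledgment$ac  (last char: 'c')
  sorted[8] = ledgment$acknow  (last char: 'w')
  sorted[9] = ment$acknowledg  (last char: 'g')
  sorted[10] = nowledgment$ack  (last char: 'k')
  sorted[11] = nt$acknowledgme  (last char: 'e')
  sorted[12] = owledgment$ackn  (last char: 'n')
  sorted[13] = t$acknowledgmen  (last char: 'n')
  sorted[14] = wledgment$ackno  (last char: 'o')
Last column: t$aelmdcwgkenno
Original string S is at sorted index 1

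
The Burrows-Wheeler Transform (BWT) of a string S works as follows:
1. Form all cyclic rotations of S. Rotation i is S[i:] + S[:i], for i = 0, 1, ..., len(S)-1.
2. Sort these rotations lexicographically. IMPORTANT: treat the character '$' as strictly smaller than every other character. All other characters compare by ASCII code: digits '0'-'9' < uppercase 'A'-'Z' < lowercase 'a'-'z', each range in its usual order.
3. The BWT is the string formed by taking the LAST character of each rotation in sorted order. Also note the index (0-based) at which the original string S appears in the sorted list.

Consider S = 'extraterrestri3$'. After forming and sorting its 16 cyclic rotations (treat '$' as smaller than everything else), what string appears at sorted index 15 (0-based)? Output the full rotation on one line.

All 16 rotations (rotation i = S[i:]+S[:i]):
  rot[0] = extraterrestri3$
  rot[1] = xtraterrestri3$e
  rot[2] = traterrestri3$ex
  rot[3] = raterrestri3$ext
  rot[4] = aterrestri3$extr
  rot[5] = terrestri3$extra
  rot[6] = errestri3$extrat
  rot[7] = rrestri3$extrate
  rot[8] = restri3$extrater
  rot[9] = estri3$extraterr
  rot[10] = stri3$extraterre
  rot[11] = tri3$extraterres
  rot[12] = ri3$extraterrest
  rot[13] = i3$extraterrestr
  rot[14] = 3$extraterrestri
  rot[15] = $extraterrestri3
Sorted (with $ < everything):
  sorted[0] = $extraterrestri3
  sorted[1] = 3$extraterrestri
  sorted[2] = aterrestri3$extr
  sorted[3] = errestri3$extrat
  sorted[4] = estri3$extraterr
  sorted[5] = extraterrestri3$
  sorted[6] = i3$extraterrestr
  sorted[7] = raterrestri3$ext
  sorted[8] = restri3$extrater
  sorted[9] = ri3$extraterrest
  sorted[10] = rrestri3$extrate
  sorted[11] = stri3$extraterre
  sorted[12] = terrestri3$extra
  sorted[13] = traterrestri3$ex
  sorted[14] = tri3$extraterres
  sorted[15] = xtraterrestri3$e
sorted[15] = xtraterrestri3$e

Answer: xtraterrestri3$e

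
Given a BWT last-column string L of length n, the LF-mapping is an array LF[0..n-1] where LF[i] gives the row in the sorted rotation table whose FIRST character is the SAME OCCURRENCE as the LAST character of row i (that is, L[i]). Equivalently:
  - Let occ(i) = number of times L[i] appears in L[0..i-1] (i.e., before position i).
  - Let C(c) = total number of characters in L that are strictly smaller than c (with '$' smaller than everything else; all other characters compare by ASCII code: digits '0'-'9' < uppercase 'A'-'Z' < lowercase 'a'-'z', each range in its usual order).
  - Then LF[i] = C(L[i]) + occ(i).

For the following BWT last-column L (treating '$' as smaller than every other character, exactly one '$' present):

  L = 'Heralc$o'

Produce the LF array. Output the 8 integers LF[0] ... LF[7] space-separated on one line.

Char counts: '$':1, 'H':1, 'a':1, 'c':1, 'e':1, 'l':1, 'o':1, 'r':1
C (first-col start): C('$')=0, C('H')=1, C('a')=2, C('c')=3, C('e')=4, C('l')=5, C('o')=6, C('r')=7
L[0]='H': occ=0, LF[0]=C('H')+0=1+0=1
L[1]='e': occ=0, LF[1]=C('e')+0=4+0=4
L[2]='r': occ=0, LF[2]=C('r')+0=7+0=7
L[3]='a': occ=0, LF[3]=C('a')+0=2+0=2
L[4]='l': occ=0, LF[4]=C('l')+0=5+0=5
L[5]='c': occ=0, LF[5]=C('c')+0=3+0=3
L[6]='$': occ=0, LF[6]=C('$')+0=0+0=0
L[7]='o': occ=0, LF[7]=C('o')+0=6+0=6

Answer: 1 4 7 2 5 3 0 6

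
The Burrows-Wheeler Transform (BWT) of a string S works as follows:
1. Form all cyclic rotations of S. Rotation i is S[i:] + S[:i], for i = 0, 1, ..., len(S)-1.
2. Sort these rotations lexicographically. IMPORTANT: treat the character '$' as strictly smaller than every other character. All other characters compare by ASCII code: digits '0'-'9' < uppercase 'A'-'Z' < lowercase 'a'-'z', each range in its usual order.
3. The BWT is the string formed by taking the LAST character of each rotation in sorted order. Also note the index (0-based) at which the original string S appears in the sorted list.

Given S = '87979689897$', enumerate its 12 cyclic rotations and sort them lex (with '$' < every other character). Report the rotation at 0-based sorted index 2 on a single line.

All 12 rotations (rotation i = S[i:]+S[:i]):
  rot[0] = 87979689897$
  rot[1] = 7979689897$8
  rot[2] = 979689897$87
  rot[3] = 79689897$879
  rot[4] = 9689897$8797
  rot[5] = 689897$87979
  rot[6] = 89897$879796
  rot[7] = 9897$8797968
  rot[8] = 897$87979689
  rot[9] = 97$879796898
  rot[10] = 7$8797968989
  rot[11] = $87979689897
Sorted (with $ < everything):
  sorted[0] = $87979689897
  sorted[1] = 689897$87979
  sorted[2] = 7$8797968989
  sorted[3] = 79689897$879
  sorted[4] = 7979689897$8
  sorted[5] = 87979689897$
  sorted[6] = 897$87979689
  sorted[7] = 89897$879796
  sorted[8] = 9689897$8797
  sorted[9] = 97$879796898
  sorted[10] = 979689897$87
  sorted[11] = 9897$8797968
sorted[2] = 7$8797968989

Answer: 7$8797968989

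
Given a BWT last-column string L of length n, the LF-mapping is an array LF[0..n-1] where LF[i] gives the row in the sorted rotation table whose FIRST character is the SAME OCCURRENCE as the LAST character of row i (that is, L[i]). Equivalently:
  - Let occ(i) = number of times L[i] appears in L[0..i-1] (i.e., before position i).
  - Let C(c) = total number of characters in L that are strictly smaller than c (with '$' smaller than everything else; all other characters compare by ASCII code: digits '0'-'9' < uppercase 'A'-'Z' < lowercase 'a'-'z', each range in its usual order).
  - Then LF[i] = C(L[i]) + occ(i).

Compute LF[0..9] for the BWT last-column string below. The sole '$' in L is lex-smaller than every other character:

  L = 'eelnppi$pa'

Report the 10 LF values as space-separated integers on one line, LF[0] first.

Char counts: '$':1, 'a':1, 'e':2, 'i':1, 'l':1, 'n':1, 'p':3
C (first-col start): C('$')=0, C('a')=1, C('e')=2, C('i')=4, C('l')=5, C('n')=6, C('p')=7
L[0]='e': occ=0, LF[0]=C('e')+0=2+0=2
L[1]='e': occ=1, LF[1]=C('e')+1=2+1=3
L[2]='l': occ=0, LF[2]=C('l')+0=5+0=5
L[3]='n': occ=0, LF[3]=C('n')+0=6+0=6
L[4]='p': occ=0, LF[4]=C('p')+0=7+0=7
L[5]='p': occ=1, LF[5]=C('p')+1=7+1=8
L[6]='i': occ=0, LF[6]=C('i')+0=4+0=4
L[7]='$': occ=0, LF[7]=C('$')+0=0+0=0
L[8]='p': occ=2, LF[8]=C('p')+2=7+2=9
L[9]='a': occ=0, LF[9]=C('a')+0=1+0=1

Answer: 2 3 5 6 7 8 4 0 9 1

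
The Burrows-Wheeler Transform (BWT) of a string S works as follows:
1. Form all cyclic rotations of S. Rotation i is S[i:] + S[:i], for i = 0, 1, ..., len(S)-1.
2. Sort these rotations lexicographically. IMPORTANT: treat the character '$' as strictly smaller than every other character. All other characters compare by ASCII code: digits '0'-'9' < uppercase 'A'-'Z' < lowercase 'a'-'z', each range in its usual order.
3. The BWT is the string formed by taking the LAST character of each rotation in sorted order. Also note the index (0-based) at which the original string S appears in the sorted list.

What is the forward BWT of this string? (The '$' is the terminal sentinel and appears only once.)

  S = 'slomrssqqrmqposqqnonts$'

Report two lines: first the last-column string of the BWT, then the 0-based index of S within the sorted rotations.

Answer: ssroqolnpqqmssqqmt$osrn
18

Derivation:
All 23 rotations (rotation i = S[i:]+S[:i]):
  rot[0] = slomrssqqrmqposqqnonts$
  rot[1] = lomrssqqrmqposqqnonts$s
  rot[2] = omrssqqrmqposqqnonts$sl
  rot[3] = mrssqqrmqposqqnonts$slo
  rot[4] = rssqqrmqposqqnonts$slom
  rot[5] = ssqqrmqposqqnonts$slomr
  rot[6] = sqqrmqposqqnonts$slomrs
  rot[7] = qqrmqposqqnonts$slomrss
  rot[8] = qrmqposqqnonts$slomrssq
  rot[9] = rmqposqqnonts$slomrssqq
  rot[10] = mqposqqnonts$slomrssqqr
  rot[11] = qposqqnonts$slomrssqqrm
  rot[12] = posqqnonts$slomrssqqrmq
  rot[13] = osqqnonts$slomrssqqrmqp
  rot[14] = sqqnonts$slomrssqqrmqpo
  rot[15] = qqnonts$slomrssqqrmqpos
  rot[16] = qnonts$slomrssqqrmqposq
  rot[17] = nonts$slomrssqqrmqposqq
  rot[18] = onts$slomrssqqrmqposqqn
  rot[19] = nts$slomrssqqrmqposqqno
  rot[20] = ts$slomrssqqrmqposqqnon
  rot[21] = s$slomrssqqrmqposqqnont
  rot[22] = $slomrssqqrmqposqqnonts
Sorted (with $ < everything):
  sorted[0] = $slomrssqqrmqposqqnonts  (last char: 's')
  sorted[1] = lomrssqqrmqposqqnonts$s  (last char: 's')
  sorted[2] = mqposqqnonts$slomrssqqr  (last char: 'r')
  sorted[3] = mrssqqrmqposqqnonts$slo  (last char: 'o')
  sorted[4] = nonts$slomrssqqrmqposqq  (last char: 'q')
  sorted[5] = nts$slomrssqqrmqposqqno  (last char: 'o')
  sorted[6] = omrssqqrmqposqqnonts$sl  (last char: 'l')
  sorted[7] = onts$slomrssqqrmqposqqn  (last char: 'n')
  sorted[8] = osqqnonts$slomrssqqrmqp  (last char: 'p')
  sorted[9] = posqqnonts$slomrssqqrmq  (last char: 'q')
  sorted[10] = qnonts$slomrssqqrmqposq  (last char: 'q')
  sorted[11] = qposqqnonts$slomrssqqrm  (last char: 'm')
  sorted[12] = qqnonts$slomrssqqrmqpos  (last char: 's')
  sorted[13] = qqrmqposqqnonts$slomrss  (last char: 's')
  sorted[14] = qrmqposqqnonts$slomrssq  (last char: 'q')
  sorted[15] = rmqposqqnonts$slomrssqq  (last char: 'q')
  sorted[16] = rssqqrmqposqqnonts$slom  (last char: 'm')
  sorted[17] = s$slomrssqqrmqposqqnont  (last char: 't')
  sorted[18] = slomrssqqrmqposqqnonts$  (last char: '$')
  sorted[19] = sqqnonts$slomrssqqrmqpo  (last char: 'o')
  sorted[20] = sqqrmqposqqnonts$slomrs  (last char: 's')
  sorted[21] = ssqqrmqposqqnonts$slomr  (last char: 'r')
  sorted[22] = ts$slomrssqqrmqposqqnon  (last char: 'n')
Last column: ssroqolnpqqmssqqmt$osrn
Original string S is at sorted index 18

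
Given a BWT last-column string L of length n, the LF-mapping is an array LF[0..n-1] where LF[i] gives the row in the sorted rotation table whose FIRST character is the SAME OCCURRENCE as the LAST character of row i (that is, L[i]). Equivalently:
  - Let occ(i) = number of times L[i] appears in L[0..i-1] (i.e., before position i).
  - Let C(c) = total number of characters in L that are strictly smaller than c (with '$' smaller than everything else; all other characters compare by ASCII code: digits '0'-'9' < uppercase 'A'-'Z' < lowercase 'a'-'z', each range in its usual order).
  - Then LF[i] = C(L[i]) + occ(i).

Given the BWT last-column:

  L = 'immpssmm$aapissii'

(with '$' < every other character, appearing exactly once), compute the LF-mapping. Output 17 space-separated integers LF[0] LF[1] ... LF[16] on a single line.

Char counts: '$':1, 'a':2, 'i':4, 'm':4, 'p':2, 's':4
C (first-col start): C('$')=0, C('a')=1, C('i')=3, C('m')=7, C('p')=11, C('s')=13
L[0]='i': occ=0, LF[0]=C('i')+0=3+0=3
L[1]='m': occ=0, LF[1]=C('m')+0=7+0=7
L[2]='m': occ=1, LF[2]=C('m')+1=7+1=8
L[3]='p': occ=0, LF[3]=C('p')+0=11+0=11
L[4]='s': occ=0, LF[4]=C('s')+0=13+0=13
L[5]='s': occ=1, LF[5]=C('s')+1=13+1=14
L[6]='m': occ=2, LF[6]=C('m')+2=7+2=9
L[7]='m': occ=3, LF[7]=C('m')+3=7+3=10
L[8]='$': occ=0, LF[8]=C('$')+0=0+0=0
L[9]='a': occ=0, LF[9]=C('a')+0=1+0=1
L[10]='a': occ=1, LF[10]=C('a')+1=1+1=2
L[11]='p': occ=1, LF[11]=C('p')+1=11+1=12
L[12]='i': occ=1, LF[12]=C('i')+1=3+1=4
L[13]='s': occ=2, LF[13]=C('s')+2=13+2=15
L[14]='s': occ=3, LF[14]=C('s')+3=13+3=16
L[15]='i': occ=2, LF[15]=C('i')+2=3+2=5
L[16]='i': occ=3, LF[16]=C('i')+3=3+3=6

Answer: 3 7 8 11 13 14 9 10 0 1 2 12 4 15 16 5 6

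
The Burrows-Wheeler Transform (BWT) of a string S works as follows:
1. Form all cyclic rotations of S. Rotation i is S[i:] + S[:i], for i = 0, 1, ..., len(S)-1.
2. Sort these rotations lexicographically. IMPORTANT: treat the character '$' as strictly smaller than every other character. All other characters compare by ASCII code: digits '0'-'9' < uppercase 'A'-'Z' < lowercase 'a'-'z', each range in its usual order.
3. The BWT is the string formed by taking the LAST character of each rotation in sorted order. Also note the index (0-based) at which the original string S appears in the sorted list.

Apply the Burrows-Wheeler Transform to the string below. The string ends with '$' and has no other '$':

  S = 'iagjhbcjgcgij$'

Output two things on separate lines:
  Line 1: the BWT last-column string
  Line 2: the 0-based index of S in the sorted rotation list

Answer: jihgbjcaj$gicg
9

Derivation:
All 14 rotations (rotation i = S[i:]+S[:i]):
  rot[0] = iagjhbcjgcgij$
  rot[1] = agjhbcjgcgij$i
  rot[2] = gjhbcjgcgij$ia
  rot[3] = jhbcjgcgij$iag
  rot[4] = hbcjgcgij$iagj
  rot[5] = bcjgcgij$iagjh
  rot[6] = cjgcgij$iagjhb
  rot[7] = jgcgij$iagjhbc
  rot[8] = gcgij$iagjhbcj
  rot[9] = cgij$iagjhbcjg
  rot[10] = gij$iagjhbcjgc
  rot[11] = ij$iagjhbcjgcg
  rot[12] = j$iagjhbcjgcgi
  rot[13] = $iagjhbcjgcgij
Sorted (with $ < everything):
  sorted[0] = $iagjhbcjgcgij  (last char: 'j')
  sorted[1] = agjhbcjgcgij$i  (last char: 'i')
  sorted[2] = bcjgcgij$iagjh  (last char: 'h')
  sorted[3] = cgij$iagjhbcjg  (last char: 'g')
  sorted[4] = cjgcgij$iagjhb  (last char: 'b')
  sorted[5] = gcgij$iagjhbcj  (last char: 'j')
  sorted[6] = gij$iagjhbcjgc  (last char: 'c')
  sorted[7] = gjhbcjgcgij$ia  (last char: 'a')
  sorted[8] = hbcjgcgij$iagj  (last char: 'j')
  sorted[9] = iagjhbcjgcgij$  (last char: '$')
  sorted[10] = ij$iagjhbcjgcg  (last char: 'g')
  sorted[11] = j$iagjhbcjgcgi  (last char: 'i')
  sorted[12] = jgcgij$iagjhbc  (last char: 'c')
  sorted[13] = jhbcjgcgij$iag  (last char: 'g')
Last column: jihgbjcaj$gicg
Original string S is at sorted index 9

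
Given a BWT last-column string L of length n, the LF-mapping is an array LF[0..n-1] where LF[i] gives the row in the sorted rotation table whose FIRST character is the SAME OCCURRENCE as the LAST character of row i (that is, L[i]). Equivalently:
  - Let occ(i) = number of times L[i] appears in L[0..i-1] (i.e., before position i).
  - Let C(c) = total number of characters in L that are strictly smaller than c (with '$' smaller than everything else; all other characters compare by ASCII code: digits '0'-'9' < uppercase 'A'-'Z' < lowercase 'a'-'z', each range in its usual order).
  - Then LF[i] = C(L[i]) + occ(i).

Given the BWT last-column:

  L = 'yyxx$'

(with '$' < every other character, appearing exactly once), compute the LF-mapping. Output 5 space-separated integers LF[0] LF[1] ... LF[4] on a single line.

Answer: 3 4 1 2 0

Derivation:
Char counts: '$':1, 'x':2, 'y':2
C (first-col start): C('$')=0, C('x')=1, C('y')=3
L[0]='y': occ=0, LF[0]=C('y')+0=3+0=3
L[1]='y': occ=1, LF[1]=C('y')+1=3+1=4
L[2]='x': occ=0, LF[2]=C('x')+0=1+0=1
L[3]='x': occ=1, LF[3]=C('x')+1=1+1=2
L[4]='$': occ=0, LF[4]=C('$')+0=0+0=0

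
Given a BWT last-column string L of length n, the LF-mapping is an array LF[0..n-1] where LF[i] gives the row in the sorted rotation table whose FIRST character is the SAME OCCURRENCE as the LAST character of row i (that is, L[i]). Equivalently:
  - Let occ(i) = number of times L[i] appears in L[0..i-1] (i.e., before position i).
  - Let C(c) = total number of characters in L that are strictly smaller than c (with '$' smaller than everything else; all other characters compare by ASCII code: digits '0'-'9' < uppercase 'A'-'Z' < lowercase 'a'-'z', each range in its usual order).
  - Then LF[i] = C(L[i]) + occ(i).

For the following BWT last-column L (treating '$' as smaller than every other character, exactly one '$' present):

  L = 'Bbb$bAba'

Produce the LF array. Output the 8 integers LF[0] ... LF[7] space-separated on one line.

Answer: 2 4 5 0 6 1 7 3

Derivation:
Char counts: '$':1, 'A':1, 'B':1, 'a':1, 'b':4
C (first-col start): C('$')=0, C('A')=1, C('B')=2, C('a')=3, C('b')=4
L[0]='B': occ=0, LF[0]=C('B')+0=2+0=2
L[1]='b': occ=0, LF[1]=C('b')+0=4+0=4
L[2]='b': occ=1, LF[2]=C('b')+1=4+1=5
L[3]='$': occ=0, LF[3]=C('$')+0=0+0=0
L[4]='b': occ=2, LF[4]=C('b')+2=4+2=6
L[5]='A': occ=0, LF[5]=C('A')+0=1+0=1
L[6]='b': occ=3, LF[6]=C('b')+3=4+3=7
L[7]='a': occ=0, LF[7]=C('a')+0=3+0=3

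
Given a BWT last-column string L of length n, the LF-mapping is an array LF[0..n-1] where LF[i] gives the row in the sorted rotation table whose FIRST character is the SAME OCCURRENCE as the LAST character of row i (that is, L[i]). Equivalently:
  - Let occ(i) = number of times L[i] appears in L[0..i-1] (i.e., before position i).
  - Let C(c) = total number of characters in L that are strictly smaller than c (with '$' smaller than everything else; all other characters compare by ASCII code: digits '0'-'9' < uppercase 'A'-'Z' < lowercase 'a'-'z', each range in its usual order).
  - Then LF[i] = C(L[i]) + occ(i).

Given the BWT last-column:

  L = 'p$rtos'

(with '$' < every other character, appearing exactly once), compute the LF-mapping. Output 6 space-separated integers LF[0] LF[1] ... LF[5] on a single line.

Answer: 2 0 3 5 1 4

Derivation:
Char counts: '$':1, 'o':1, 'p':1, 'r':1, 's':1, 't':1
C (first-col start): C('$')=0, C('o')=1, C('p')=2, C('r')=3, C('s')=4, C('t')=5
L[0]='p': occ=0, LF[0]=C('p')+0=2+0=2
L[1]='$': occ=0, LF[1]=C('$')+0=0+0=0
L[2]='r': occ=0, LF[2]=C('r')+0=3+0=3
L[3]='t': occ=0, LF[3]=C('t')+0=5+0=5
L[4]='o': occ=0, LF[4]=C('o')+0=1+0=1
L[5]='s': occ=0, LF[5]=C('s')+0=4+0=4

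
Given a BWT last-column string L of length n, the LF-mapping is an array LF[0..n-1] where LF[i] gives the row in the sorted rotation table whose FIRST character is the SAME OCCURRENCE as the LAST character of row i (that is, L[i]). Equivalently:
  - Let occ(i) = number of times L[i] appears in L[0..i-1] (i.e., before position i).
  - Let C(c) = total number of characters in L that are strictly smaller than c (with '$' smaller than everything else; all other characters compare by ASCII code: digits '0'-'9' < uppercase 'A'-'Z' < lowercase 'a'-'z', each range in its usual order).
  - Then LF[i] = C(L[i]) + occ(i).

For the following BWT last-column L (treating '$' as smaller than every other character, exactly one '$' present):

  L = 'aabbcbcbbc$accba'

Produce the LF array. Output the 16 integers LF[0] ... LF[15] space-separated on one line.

Char counts: '$':1, 'a':4, 'b':6, 'c':5
C (first-col start): C('$')=0, C('a')=1, C('b')=5, C('c')=11
L[0]='a': occ=0, LF[0]=C('a')+0=1+0=1
L[1]='a': occ=1, LF[1]=C('a')+1=1+1=2
L[2]='b': occ=0, LF[2]=C('b')+0=5+0=5
L[3]='b': occ=1, LF[3]=C('b')+1=5+1=6
L[4]='c': occ=0, LF[4]=C('c')+0=11+0=11
L[5]='b': occ=2, LF[5]=C('b')+2=5+2=7
L[6]='c': occ=1, LF[6]=C('c')+1=11+1=12
L[7]='b': occ=3, LF[7]=C('b')+3=5+3=8
L[8]='b': occ=4, LF[8]=C('b')+4=5+4=9
L[9]='c': occ=2, LF[9]=C('c')+2=11+2=13
L[10]='$': occ=0, LF[10]=C('$')+0=0+0=0
L[11]='a': occ=2, LF[11]=C('a')+2=1+2=3
L[12]='c': occ=3, LF[12]=C('c')+3=11+3=14
L[13]='c': occ=4, LF[13]=C('c')+4=11+4=15
L[14]='b': occ=5, LF[14]=C('b')+5=5+5=10
L[15]='a': occ=3, LF[15]=C('a')+3=1+3=4

Answer: 1 2 5 6 11 7 12 8 9 13 0 3 14 15 10 4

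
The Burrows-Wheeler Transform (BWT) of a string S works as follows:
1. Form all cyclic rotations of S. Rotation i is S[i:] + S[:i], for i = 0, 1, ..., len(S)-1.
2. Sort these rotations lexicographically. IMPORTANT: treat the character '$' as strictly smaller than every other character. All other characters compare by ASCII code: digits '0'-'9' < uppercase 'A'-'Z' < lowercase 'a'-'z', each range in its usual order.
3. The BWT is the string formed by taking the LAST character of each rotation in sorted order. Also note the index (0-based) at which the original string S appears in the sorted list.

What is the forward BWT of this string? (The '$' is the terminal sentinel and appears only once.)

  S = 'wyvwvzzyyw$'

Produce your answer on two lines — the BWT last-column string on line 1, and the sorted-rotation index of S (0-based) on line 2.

Answer: wywyv$wyzzv
5

Derivation:
All 11 rotations (rotation i = S[i:]+S[:i]):
  rot[0] = wyvwvzzyyw$
  rot[1] = yvwvzzyyw$w
  rot[2] = vwvzzyyw$wy
  rot[3] = wvzzyyw$wyv
  rot[4] = vzzyyw$wyvw
  rot[5] = zzyyw$wyvwv
  rot[6] = zyyw$wyvwvz
  rot[7] = yyw$wyvwvzz
  rot[8] = yw$wyvwvzzy
  rot[9] = w$wyvwvzzyy
  rot[10] = $wyvwvzzyyw
Sorted (with $ < everything):
  sorted[0] = $wyvwvzzyyw  (last char: 'w')
  sorted[1] = vwvzzyyw$wy  (last char: 'y')
  sorted[2] = vzzyyw$wyvw  (last char: 'w')
  sorted[3] = w$wyvwvzzyy  (last char: 'y')
  sorted[4] = wvzzyyw$wyv  (last char: 'v')
  sorted[5] = wyvwvzzyyw$  (last char: '$')
  sorted[6] = yvwvzzyyw$w  (last char: 'w')
  sorted[7] = yw$wyvwvzzy  (last char: 'y')
  sorted[8] = yyw$wyvwvzz  (last char: 'z')
  sorted[9] = zyyw$wyvwvz  (last char: 'z')
  sorted[10] = zzyyw$wyvwv  (last char: 'v')
Last column: wywyv$wyzzv
Original string S is at sorted index 5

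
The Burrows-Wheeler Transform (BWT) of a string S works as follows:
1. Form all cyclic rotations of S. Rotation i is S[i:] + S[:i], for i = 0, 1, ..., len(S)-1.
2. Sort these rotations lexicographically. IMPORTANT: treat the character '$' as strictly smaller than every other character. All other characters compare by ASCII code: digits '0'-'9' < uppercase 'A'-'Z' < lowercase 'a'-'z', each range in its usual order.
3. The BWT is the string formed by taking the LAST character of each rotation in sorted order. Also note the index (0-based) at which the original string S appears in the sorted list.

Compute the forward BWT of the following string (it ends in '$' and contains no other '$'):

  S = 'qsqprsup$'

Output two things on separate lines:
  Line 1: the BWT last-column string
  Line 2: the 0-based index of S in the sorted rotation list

Answer: puqs$pqrs
4

Derivation:
All 9 rotations (rotation i = S[i:]+S[:i]):
  rot[0] = qsqprsup$
  rot[1] = sqprsup$q
  rot[2] = qprsup$qs
  rot[3] = prsup$qsq
  rot[4] = rsup$qsqp
  rot[5] = sup$qsqpr
  rot[6] = up$qsqprs
  rot[7] = p$qsqprsu
  rot[8] = $qsqprsup
Sorted (with $ < everything):
  sorted[0] = $qsqprsup  (last char: 'p')
  sorted[1] = p$qsqprsu  (last char: 'u')
  sorted[2] = prsup$qsq  (last char: 'q')
  sorted[3] = qprsup$qs  (last char: 's')
  sorted[4] = qsqprsup$  (last char: '$')
  sorted[5] = rsup$qsqp  (last char: 'p')
  sorted[6] = sqprsup$q  (last char: 'q')
  sorted[7] = sup$qsqpr  (last char: 'r')
  sorted[8] = up$qsqprs  (last char: 's')
Last column: puqs$pqrs
Original string S is at sorted index 4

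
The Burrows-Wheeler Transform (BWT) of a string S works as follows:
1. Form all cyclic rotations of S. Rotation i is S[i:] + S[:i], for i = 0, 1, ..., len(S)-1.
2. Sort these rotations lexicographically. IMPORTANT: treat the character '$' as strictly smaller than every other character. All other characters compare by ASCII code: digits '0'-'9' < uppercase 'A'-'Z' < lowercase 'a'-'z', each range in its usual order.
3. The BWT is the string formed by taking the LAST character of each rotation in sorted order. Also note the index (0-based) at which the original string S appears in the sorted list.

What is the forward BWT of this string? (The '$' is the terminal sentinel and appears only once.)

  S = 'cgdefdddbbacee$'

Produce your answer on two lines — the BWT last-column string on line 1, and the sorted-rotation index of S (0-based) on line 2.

All 15 rotations (rotation i = S[i:]+S[:i]):
  rot[0] = cgdefdddbbacee$
  rot[1] = gdefdddbbacee$c
  rot[2] = defdddbbacee$cg
  rot[3] = efdddbbacee$cgd
  rot[4] = fdddbbacee$cgde
  rot[5] = dddbbacee$cgdef
  rot[6] = ddbbacee$cgdefd
  rot[7] = dbbacee$cgdefdd
  rot[8] = bbacee$cgdefddd
  rot[9] = bacee$cgdefdddb
  rot[10] = acee$cgdefdddbb
  rot[11] = cee$cgdefdddbba
  rot[12] = ee$cgdefdddbbac
  rot[13] = e$cgdefdddbbace
  rot[14] = $cgdefdddbbacee
Sorted (with $ < everything):
  sorted[0] = $cgdefdddbbacee  (last char: 'e')
  sorted[1] = acee$cgdefdddbb  (last char: 'b')
  sorted[2] = bacee$cgdefdddb  (last char: 'b')
  sorted[3] = bbacee$cgdefddd  (last char: 'd')
  sorted[4] = cee$cgdefdddbba  (last char: 'a')
  sorted[5] = cgdefdddbbacee$  (last char: '$')
  sorted[6] = dbbacee$cgdefdd  (last char: 'd')
  sorted[7] = ddbbacee$cgdefd  (last char: 'd')
  sorted[8] = dddbbacee$cgdef  (last char: 'f')
  sorted[9] = defdddbbacee$cg  (last char: 'g')
  sorted[10] = e$cgdefdddbbace  (last char: 'e')
  sorted[11] = ee$cgdefdddbbac  (last char: 'c')
  sorted[12] = efdddbbacee$cgd  (last char: 'd')
  sorted[13] = fdddbbacee$cgde  (last char: 'e')
  sorted[14] = gdefdddbbacee$c  (last char: 'c')
Last column: ebbda$ddfgecdec
Original string S is at sorted index 5

Answer: ebbda$ddfgecdec
5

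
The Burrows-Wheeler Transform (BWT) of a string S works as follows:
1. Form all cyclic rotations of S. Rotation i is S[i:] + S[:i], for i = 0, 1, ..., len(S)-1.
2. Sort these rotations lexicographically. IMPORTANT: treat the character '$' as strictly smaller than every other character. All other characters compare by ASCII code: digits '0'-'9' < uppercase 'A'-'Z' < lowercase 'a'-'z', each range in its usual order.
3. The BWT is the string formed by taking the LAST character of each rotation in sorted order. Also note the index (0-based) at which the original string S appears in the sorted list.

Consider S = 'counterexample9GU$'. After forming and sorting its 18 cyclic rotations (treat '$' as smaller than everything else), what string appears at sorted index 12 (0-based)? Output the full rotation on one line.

All 18 rotations (rotation i = S[i:]+S[:i]):
  rot[0] = counterexample9GU$
  rot[1] = ounterexample9GU$c
  rot[2] = unterexample9GU$co
  rot[3] = nterexample9GU$cou
  rot[4] = terexample9GU$coun
  rot[5] = erexample9GU$count
  rot[6] = rexample9GU$counte
  rot[7] = example9GU$counter
  rot[8] = xample9GU$countere
  rot[9] = ample9GU$counterex
  rot[10] = mple9GU$counterexa
  rot[11] = ple9GU$counterexam
  rot[12] = le9GU$counterexamp
  rot[13] = e9GU$counterexampl
  rot[14] = 9GU$counterexample
  rot[15] = GU$counterexample9
  rot[16] = U$counterexample9G
  rot[17] = $counterexample9GU
Sorted (with $ < everything):
  sorted[0] = $counterexample9GU
  sorted[1] = 9GU$counterexample
  sorted[2] = GU$counterexample9
  sorted[3] = U$counterexample9G
  sorted[4] = ample9GU$counterex
  sorted[5] = counterexample9GU$
  sorted[6] = e9GU$counterexampl
  sorted[7] = erexample9GU$count
  sorted[8] = example9GU$counter
  sorted[9] = le9GU$counterexamp
  sorted[10] = mple9GU$counterexa
  sorted[11] = nterexample9GU$cou
  sorted[12] = ounterexample9GU$c
  sorted[13] = ple9GU$counterexam
  sorted[14] = rexample9GU$counte
  sorted[15] = terexample9GU$coun
  sorted[16] = unterexample9GU$co
  sorted[17] = xample9GU$countere
sorted[12] = ounterexample9GU$c

Answer: ounterexample9GU$c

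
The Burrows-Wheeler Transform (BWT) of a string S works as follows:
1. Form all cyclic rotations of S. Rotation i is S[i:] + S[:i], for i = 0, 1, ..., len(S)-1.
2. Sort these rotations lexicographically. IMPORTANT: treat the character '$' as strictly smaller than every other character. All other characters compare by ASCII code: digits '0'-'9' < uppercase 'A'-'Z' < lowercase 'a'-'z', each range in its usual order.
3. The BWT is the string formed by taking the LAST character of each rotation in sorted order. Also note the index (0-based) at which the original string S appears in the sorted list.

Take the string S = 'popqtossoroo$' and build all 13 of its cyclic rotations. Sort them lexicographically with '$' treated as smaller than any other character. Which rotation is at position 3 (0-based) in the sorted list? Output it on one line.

Answer: opqtossoroo$p

Derivation:
All 13 rotations (rotation i = S[i:]+S[:i]):
  rot[0] = popqtossoroo$
  rot[1] = opqtossoroo$p
  rot[2] = pqtossoroo$po
  rot[3] = qtossoroo$pop
  rot[4] = tossoroo$popq
  rot[5] = ossoroo$popqt
  rot[6] = ssoroo$popqto
  rot[7] = soroo$popqtos
  rot[8] = oroo$popqtoss
  rot[9] = roo$popqtosso
  rot[10] = oo$popqtossor
  rot[11] = o$popqtossoro
  rot[12] = $popqtossoroo
Sorted (with $ < everything):
  sorted[0] = $popqtossoroo
  sorted[1] = o$popqtossoro
  sorted[2] = oo$popqtossor
  sorted[3] = opqtossoroo$p
  sorted[4] = oroo$popqtoss
  sorted[5] = ossoroo$popqt
  sorted[6] = popqtossoroo$
  sorted[7] = pqtossoroo$po
  sorted[8] = qtossoroo$pop
  sorted[9] = roo$popqtosso
  sorted[10] = soroo$popqtos
  sorted[11] = ssoroo$popqto
  sorted[12] = tossoroo$popq
sorted[3] = opqtossoroo$p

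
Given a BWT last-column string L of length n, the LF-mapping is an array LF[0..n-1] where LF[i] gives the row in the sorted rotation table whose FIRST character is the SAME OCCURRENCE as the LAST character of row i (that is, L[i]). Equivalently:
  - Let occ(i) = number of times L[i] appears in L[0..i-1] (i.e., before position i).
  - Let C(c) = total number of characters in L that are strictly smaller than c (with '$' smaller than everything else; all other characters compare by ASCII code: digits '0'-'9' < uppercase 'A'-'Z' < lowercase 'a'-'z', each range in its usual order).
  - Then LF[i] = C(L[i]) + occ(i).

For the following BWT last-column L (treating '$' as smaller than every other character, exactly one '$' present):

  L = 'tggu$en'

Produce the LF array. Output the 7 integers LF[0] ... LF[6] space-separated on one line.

Answer: 5 2 3 6 0 1 4

Derivation:
Char counts: '$':1, 'e':1, 'g':2, 'n':1, 't':1, 'u':1
C (first-col start): C('$')=0, C('e')=1, C('g')=2, C('n')=4, C('t')=5, C('u')=6
L[0]='t': occ=0, LF[0]=C('t')+0=5+0=5
L[1]='g': occ=0, LF[1]=C('g')+0=2+0=2
L[2]='g': occ=1, LF[2]=C('g')+1=2+1=3
L[3]='u': occ=0, LF[3]=C('u')+0=6+0=6
L[4]='$': occ=0, LF[4]=C('$')+0=0+0=0
L[5]='e': occ=0, LF[5]=C('e')+0=1+0=1
L[6]='n': occ=0, LF[6]=C('n')+0=4+0=4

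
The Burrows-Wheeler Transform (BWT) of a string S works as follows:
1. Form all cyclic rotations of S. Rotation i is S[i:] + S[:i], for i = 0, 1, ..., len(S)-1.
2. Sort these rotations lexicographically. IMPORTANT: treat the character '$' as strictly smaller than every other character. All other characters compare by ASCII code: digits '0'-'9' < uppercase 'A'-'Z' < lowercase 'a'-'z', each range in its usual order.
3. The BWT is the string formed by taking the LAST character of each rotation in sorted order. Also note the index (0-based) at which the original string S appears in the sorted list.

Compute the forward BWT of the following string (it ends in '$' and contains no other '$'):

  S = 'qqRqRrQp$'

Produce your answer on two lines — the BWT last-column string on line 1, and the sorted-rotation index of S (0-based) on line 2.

Answer: prqqQqR$R
7

Derivation:
All 9 rotations (rotation i = S[i:]+S[:i]):
  rot[0] = qqRqRrQp$
  rot[1] = qRqRrQp$q
  rot[2] = RqRrQp$qq
  rot[3] = qRrQp$qqR
  rot[4] = RrQp$qqRq
  rot[5] = rQp$qqRqR
  rot[6] = Qp$qqRqRr
  rot[7] = p$qqRqRrQ
  rot[8] = $qqRqRrQp
Sorted (with $ < everything):
  sorted[0] = $qqRqRrQp  (last char: 'p')
  sorted[1] = Qp$qqRqRr  (last char: 'r')
  sorted[2] = RqRrQp$qq  (last char: 'q')
  sorted[3] = RrQp$qqRq  (last char: 'q')
  sorted[4] = p$qqRqRrQ  (last char: 'Q')
  sorted[5] = qRqRrQp$q  (last char: 'q')
  sorted[6] = qRrQp$qqR  (last char: 'R')
  sorted[7] = qqRqRrQp$  (last char: '$')
  sorted[8] = rQp$qqRqR  (last char: 'R')
Last column: prqqQqR$R
Original string S is at sorted index 7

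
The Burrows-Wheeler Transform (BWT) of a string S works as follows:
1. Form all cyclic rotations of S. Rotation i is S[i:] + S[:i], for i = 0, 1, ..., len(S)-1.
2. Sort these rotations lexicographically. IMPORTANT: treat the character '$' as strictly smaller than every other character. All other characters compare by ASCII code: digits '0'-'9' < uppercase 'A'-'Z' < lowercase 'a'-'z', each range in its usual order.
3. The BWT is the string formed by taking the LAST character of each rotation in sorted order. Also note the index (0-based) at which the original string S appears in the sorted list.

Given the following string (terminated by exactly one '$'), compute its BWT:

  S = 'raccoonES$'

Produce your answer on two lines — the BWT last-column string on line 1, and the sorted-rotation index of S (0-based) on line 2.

Answer: SnEracooc$
9

Derivation:
All 10 rotations (rotation i = S[i:]+S[:i]):
  rot[0] = raccoonES$
  rot[1] = accoonES$r
  rot[2] = ccoonES$ra
  rot[3] = coonES$rac
  rot[4] = oonES$racc
  rot[5] = onES$racco
  rot[6] = nES$raccoo
  rot[7] = ES$raccoon
  rot[8] = S$raccoonE
  rot[9] = $raccoonES
Sorted (with $ < everything):
  sorted[0] = $raccoonES  (last char: 'S')
  sorted[1] = ES$raccoon  (last char: 'n')
  sorted[2] = S$raccoonE  (last char: 'E')
  sorted[3] = accoonES$r  (last char: 'r')
  sorted[4] = ccoonES$ra  (last char: 'a')
  sorted[5] = coonES$rac  (last char: 'c')
  sorted[6] = nES$raccoo  (last char: 'o')
  sorted[7] = onES$racco  (last char: 'o')
  sorted[8] = oonES$racc  (last char: 'c')
  sorted[9] = raccoonES$  (last char: '$')
Last column: SnEracooc$
Original string S is at sorted index 9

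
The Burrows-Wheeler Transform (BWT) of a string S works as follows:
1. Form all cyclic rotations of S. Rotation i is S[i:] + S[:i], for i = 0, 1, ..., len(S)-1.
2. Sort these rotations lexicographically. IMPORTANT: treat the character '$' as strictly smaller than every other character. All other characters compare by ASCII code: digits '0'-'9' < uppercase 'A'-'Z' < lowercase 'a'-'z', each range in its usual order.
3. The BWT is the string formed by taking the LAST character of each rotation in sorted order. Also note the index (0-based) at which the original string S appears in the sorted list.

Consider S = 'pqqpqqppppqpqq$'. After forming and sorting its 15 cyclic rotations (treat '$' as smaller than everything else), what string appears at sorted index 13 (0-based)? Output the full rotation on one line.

Answer: qqppppqpqq$pqqp

Derivation:
All 15 rotations (rotation i = S[i:]+S[:i]):
  rot[0] = pqqpqqppppqpqq$
  rot[1] = qqpqqppppqpqq$p
  rot[2] = qpqqppppqpqq$pq
  rot[3] = pqqppppqpqq$pqq
  rot[4] = qqppppqpqq$pqqp
  rot[5] = qppppqpqq$pqqpq
  rot[6] = ppppqpqq$pqqpqq
  rot[7] = pppqpqq$pqqpqqp
  rot[8] = ppqpqq$pqqpqqpp
  rot[9] = pqpqq$pqqpqqppp
  rot[10] = qpqq$pqqpqqpppp
  rot[11] = pqq$pqqpqqppppq
  rot[12] = qq$pqqpqqppppqp
  rot[13] = q$pqqpqqppppqpq
  rot[14] = $pqqpqqppppqpqq
Sorted (with $ < everything):
  sorted[0] = $pqqpqqppppqpqq
  sorted[1] = ppppqpqq$pqqpqq
  sorted[2] = pppqpqq$pqqpqqp
  sorted[3] = ppqpqq$pqqpqqpp
  sorted[4] = pqpqq$pqqpqqppp
  sorted[5] = pqq$pqqpqqppppq
  sorted[6] = pqqppppqpqq$pqq
  sorted[7] = pqqpqqppppqpqq$
  sorted[8] = q$pqqpqqppppqpq
  sorted[9] = qppppqpqq$pqqpq
  sorted[10] = qpqq$pqqpqqpppp
  sorted[11] = qpqqppppqpqq$pq
  sorted[12] = qq$pqqpqqppppqp
  sorted[13] = qqppppqpqq$pqqp
  sorted[14] = qqpqqppppqpqq$p
sorted[13] = qqppppqpqq$pqqp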